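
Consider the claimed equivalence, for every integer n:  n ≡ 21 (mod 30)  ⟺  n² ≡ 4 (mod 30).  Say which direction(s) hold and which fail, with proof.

(⟹) This fails: take n = 21. Then 21 ≡ 21 (mod 30), but 21² = 441 ≡ 21 (mod 30), not 4.

(⟸) This fails: take n = 2. Then 2² = 4 ≡ 4 (mod 30), yet 2 ≡ 2 (mod 30), not 21.

Both directions fail.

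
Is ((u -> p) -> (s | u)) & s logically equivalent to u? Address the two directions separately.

(⇒) This fails. Under u = F, p = F, s = T, the left side is true but the right side is false.

(⇐) This fails. Under u = T, p = F, s = F, the left side is false but the right side is true.

(⇒) fails and (⇐) fails.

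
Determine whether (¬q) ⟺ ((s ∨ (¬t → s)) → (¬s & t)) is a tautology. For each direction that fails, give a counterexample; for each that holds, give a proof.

Forward direction. This fails. Under s = T, t = F, q = F, the left side is true but the right side is false.

Converse. This fails. Under s = F, t = F, q = T, the left side is false but the right side is true.

Both directions fail.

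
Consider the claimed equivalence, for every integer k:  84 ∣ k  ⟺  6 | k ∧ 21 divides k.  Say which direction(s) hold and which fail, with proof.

The forward direction holds; the converse fails.

(⇒) If 84 ∣ k, write k = 84q. Since 84 = 14·6, k = 6·(14q), so 6 ∣ k; and since 84 = 4·21, k = 21·(4q), so 21 ∣ k.

(⇐) This fails: take k = 42. Both 6 ∣ 42 and 21 ∣ 42, yet 42 is not a multiple of 84 (since 42 = 0·84 + 42), so 84 ∤ 42.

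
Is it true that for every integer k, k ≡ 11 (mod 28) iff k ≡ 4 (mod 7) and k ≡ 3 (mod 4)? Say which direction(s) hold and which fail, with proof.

[⇒] Suppose k ≡ 11 (mod 28); write k = 28j + 11. Since 7 ∣ 28, reducing mod 7 gives k ≡ 11 ≡ 4 (mod 7); since 4 ∣ 28, reducing mod 4 gives k ≡ 11 ≡ 3 (mod 4).

[⇐] Conversely, if k ≡ 4 (mod 7) and k ≡ 3 (mod 4), then by the Chinese remainder theorem k ≡ 11 (mod 28). This is exactly k ≡ 11 (mod 28).

The biconditional holds.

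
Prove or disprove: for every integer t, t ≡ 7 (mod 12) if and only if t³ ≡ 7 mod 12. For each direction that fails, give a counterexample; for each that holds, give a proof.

The biconditional holds.

(⟹) Suppose t ≡ 7 (mod 12). Write t = 12j + 7. Then (12j + 7)³ = 1728j³ + 3024j² + 1764j + 343 = 12(144j³ + 252j² + 147j + 28) + 7, so t³ ≡ 7 (mod 12).

(⟸) Conversely, suppose t³ ≡ 7 (mod 12). The only residue r in {0, …, 11} with r³ ≡ 7 (mod 12) is r = 7, so t ≡ 7 (mod 12).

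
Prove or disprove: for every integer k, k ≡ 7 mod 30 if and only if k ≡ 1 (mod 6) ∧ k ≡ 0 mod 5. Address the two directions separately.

Neither implication holds.

(→) This fails: k = 7 gives 7 ≡ 7 (mod 30) but 7 ≡ 2 (mod 5), so the conjunction on the right does not hold.

(←) This fails: k = 25 satisfies both congruences on the right (25 ≡ 1 mod 6 and 25 ≡ 0 mod 5) yet 25 ≡ 25 (mod 30), not 7.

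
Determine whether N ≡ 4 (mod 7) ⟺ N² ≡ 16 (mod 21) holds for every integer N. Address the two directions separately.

Neither direction holds.

(⇒) This fails: take N = 18. Then 18 ≡ 4 (mod 7), but 18² = 324 ≡ 9 (mod 21), not 16.

(⇐) This fails: take N = 10. Then 10² = 100 ≡ 16 (mod 21), yet 10 ≡ 3 (mod 7), not 4.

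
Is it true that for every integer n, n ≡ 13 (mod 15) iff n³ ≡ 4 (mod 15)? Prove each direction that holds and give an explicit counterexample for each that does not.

Both directions fail.

(⇒) This fails: take n = 13. Then 13 ≡ 13 (mod 15), but 13³ = 2197 ≡ 7 (mod 15), not 4.

(⇐) This fails: take n = 4. Then 4³ = 64 ≡ 4 (mod 15), yet 4 ≡ 4 (mod 15), not 13.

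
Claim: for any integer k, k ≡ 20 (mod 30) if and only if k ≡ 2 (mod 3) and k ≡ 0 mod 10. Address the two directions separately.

[⇒] Suppose k ≡ 20 (mod 30); write k = 30j + 20. Since 3 ∣ 30, reducing mod 3 gives k ≡ 20 ≡ 2 (mod 3); since 10 ∣ 30, reducing mod 10 gives k ≡ 20 ≡ 0 (mod 10).

[⇐] Conversely, if k ≡ 2 (mod 3) and k ≡ 0 (mod 10), then by the Chinese remainder theorem k ≡ 20 (mod 30). This is exactly k ≡ 20 (mod 30).

The biconditional holds.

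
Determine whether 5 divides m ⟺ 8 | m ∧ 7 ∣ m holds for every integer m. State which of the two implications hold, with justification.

(⟹) This fails: take m = 5. Certainly 5 ∣ 5, but 8 ∤ 5.

(⟸) This fails: take m = 56. Both 8 ∣ 56 and 7 ∣ 56, yet 56 is not a multiple of 5 (since 56 = 11·5 + 1), so 5 ∤ 56.

Both directions fail.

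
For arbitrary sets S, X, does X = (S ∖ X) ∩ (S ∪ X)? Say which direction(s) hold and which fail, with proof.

Both inclusions fail.

Forward inclusion. This inclusion fails. Take S = ∅, X = {1}; then 1 ∈ X but 1 ∉ (S ∖ X) ∩ (S ∪ X).

Reverse inclusion. This inclusion fails. Take S = {1}, X = ∅; then 1 ∈ (S ∖ X) ∩ (S ∪ X) but 1 ∉ X.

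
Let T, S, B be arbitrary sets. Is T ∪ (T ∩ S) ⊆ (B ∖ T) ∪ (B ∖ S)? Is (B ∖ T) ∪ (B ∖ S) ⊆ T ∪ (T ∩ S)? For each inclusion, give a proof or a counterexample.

(⟹) This inclusion fails. Take T = {1}, S = ∅, B = ∅; then 1 ∈ T ∪ (T ∩ S) but 1 ∉ (B ∖ T) ∪ (B ∖ S).

(⟸) This inclusion fails. Take T = ∅, S = ∅, B = {1}; then 1 ∈ (B ∖ T) ∪ (B ∖ S) but 1 ∉ T ∪ (T ∩ S).

Neither inclusion holds.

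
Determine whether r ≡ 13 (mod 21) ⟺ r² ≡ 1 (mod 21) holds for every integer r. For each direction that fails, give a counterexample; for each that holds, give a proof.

Only the forward implication holds.

[⇒] Suppose r ≡ 13 (mod 21). Write r = 21j + 13. Then (21j + 13)² = 441j² + 546j + 169 = 21(21j² + 26j + 8) + 1, so r² ≡ 1 (mod 21).

[⇐] This fails: take r = 1. Then 1² = 1 ≡ 1 (mod 21), yet 1 ≡ 1 (mod 21), not 13.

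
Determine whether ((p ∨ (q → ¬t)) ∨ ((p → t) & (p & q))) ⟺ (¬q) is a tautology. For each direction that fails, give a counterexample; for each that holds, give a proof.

Forward direction. This fails. Under q = T, t = F, p = F, the left side is true but the right side is false.

Converse. Assume the antecedent. If q is true, the antecedent cannot hold. If q is false, the consequent reduces to true regardless of the other variables. Either way the consequent holds.

Not equivalent: only (⇐) holds.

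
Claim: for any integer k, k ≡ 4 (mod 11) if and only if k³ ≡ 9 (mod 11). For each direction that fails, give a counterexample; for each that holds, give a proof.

(⟹) Suppose k ≡ 4 (mod 11). Write k = 11j + 4. Then (11j + 4)³ = 1331j³ + 1452j² + 528j + 64 = 11(121j³ + 132j² + 48j + 5) + 9, so k³ ≡ 9 (mod 11).

(⟸) Conversely, suppose k³ ≡ 9 (mod 11). The only residue r in {0, …, 10} with r³ ≡ 9 (mod 11) is r = 4, so k ≡ 4 (mod 11).

Equivalent; both directions hold.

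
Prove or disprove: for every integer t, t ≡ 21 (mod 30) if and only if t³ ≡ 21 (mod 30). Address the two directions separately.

The biconditional holds.

(⇒) Suppose t ≡ 21 (mod 30). Write t = 30j + 21. Then (30j + 21)³ = 27000j³ + 56700j² + 39690j + 9261 = 30(900j³ + 1890j² + 1323j + 308) + 21, so t³ ≡ 21 (mod 30).

(⇐) Conversely, suppose t³ ≡ 21 (mod 30). The only residue r in {0, …, 29} with r³ ≡ 21 (mod 30) is r = 21, so t ≡ 21 (mod 30).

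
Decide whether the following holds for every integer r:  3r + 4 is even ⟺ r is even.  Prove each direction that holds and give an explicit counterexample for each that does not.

Both directions hold.

[⇒] Suppose 3r + 4 is even. Since 3 is odd, 3r and r have the same parity, so 3r + 4 ≡ r + 4 (mod 2). As 4 is even, 3r + 4 is even exactly when r is even. Thus r is even.

[⇐] Conversely, suppose r is even; write r = 2j. Then 3r + 4 = 3·(2j) + 4 = 2·3j + 4, which is even.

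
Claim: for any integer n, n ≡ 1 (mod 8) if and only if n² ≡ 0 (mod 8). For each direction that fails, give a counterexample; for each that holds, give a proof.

Neither direction holds.

Forward direction. This fails: take n = 1. Then 1 ≡ 1 (mod 8), but 1² = 1 ≡ 1 (mod 8), not 0.

Converse. This fails: take n = 0. Then 0² = 0 ≡ 0 (mod 8), yet 0 ≡ 0 (mod 8), not 1.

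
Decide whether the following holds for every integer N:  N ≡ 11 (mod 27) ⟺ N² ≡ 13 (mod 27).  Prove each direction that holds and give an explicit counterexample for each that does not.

(→) Suppose N ≡ 11 (mod 27). Write N = 27j + 11. Then (27j + 11)² = 729j² + 594j + 121 = 27(27j² + 22j + 4) + 13, so N² ≡ 13 (mod 27).

(←) This fails: take N = 16. Then 16² = 256 ≡ 13 (mod 27), yet 16 ≡ 16 (mod 27), not 11.

Only the forward direction holds.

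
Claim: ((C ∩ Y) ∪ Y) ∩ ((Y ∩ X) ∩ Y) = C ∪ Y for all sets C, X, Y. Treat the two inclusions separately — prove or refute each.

The sets are not equal: only the forward inclusion holds.

(⊆) Let x ∈ ((C ∩ Y) ∪ Y) ∩ ((Y ∩ X) ∩ Y). Then either x ∈ X ∩ Y and x ∉ C; or x ∈ C ∩ X ∩ Y. In each case x ∈ C ∪ Y, so ((C ∩ Y) ∪ Y) ∩ ((Y ∩ X) ∩ Y) ⊆ C ∪ Y.

(⊇) This inclusion fails. Take C = {1}, X = ∅, Y = ∅; then 1 ∈ C ∪ Y but 1 ∉ ((C ∩ Y) ∪ Y) ∩ ((Y ∩ X) ∩ Y).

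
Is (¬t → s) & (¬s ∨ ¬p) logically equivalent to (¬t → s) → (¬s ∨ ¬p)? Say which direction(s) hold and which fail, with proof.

(←) This fails. Under s = F, p = F, t = F, the left side is false but the right side is true.

(→) Assume the antecedent. If s is true, the antecedent forces (s = T, p = F, t = F) or (s = T, p = F, t = T), and (¬t → s) → (¬s ∨ ¬p) holds there. If s is false, (¬t → s) → (¬s ∨ ¬p) reduces to true regardless of the other variables. Either way (¬t → s) → (¬s ∨ ¬p) holds.

(⇒) holds; (⇐) fails.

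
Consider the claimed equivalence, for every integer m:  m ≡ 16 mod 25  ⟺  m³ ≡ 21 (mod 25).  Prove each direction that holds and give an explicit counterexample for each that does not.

[⇒] Suppose m ≡ 16 mod 25. Write m = 25j + 16. Then (25j + 16)³ = 15625j³ + 30000j² + 19200j + 4096 = 25(625j³ + 1200j² + 768j + 163) + 21, so m³ ≡ 21 (mod 25).

[⇐] Conversely, suppose m³ ≡ 21 (mod 25). The only residue r in {0, …, 24} with r³ ≡ 21 (mod 25) is r = 16, so m ≡ 16 (mod 25).

Both implications hold.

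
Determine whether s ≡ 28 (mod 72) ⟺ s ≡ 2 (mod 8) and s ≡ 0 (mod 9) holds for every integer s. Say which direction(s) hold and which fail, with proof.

Forward direction. This fails: s = 28 gives 28 ≡ 28 (mod 72) but 28 ≡ 4 (mod 8), so the conjunction on the right does not hold.

Converse. This fails: s = 18 satisfies both congruences on the right (18 ≡ 2 mod 8 and 18 ≡ 0 mod 9) yet 18 ≡ 18 (mod 72), not 28.

Both directions fail.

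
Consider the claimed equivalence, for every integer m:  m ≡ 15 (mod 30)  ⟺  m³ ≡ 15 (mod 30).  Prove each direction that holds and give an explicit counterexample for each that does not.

Forward direction. Suppose m ≡ 15 (mod 30). Write m = 30j + 15. Then (30j + 15)³ = 27000j³ + 40500j² + 20250j + 3375 = 30(900j³ + 1350j² + 675j + 112) + 15, so m³ ≡ 15 (mod 30).

Converse. Suppose m³ ≡ 15 (mod 30). The only residue r in {0, …, 29} with r³ ≡ 15 (mod 30) is r = 15, so m ≡ 15 (mod 30).

The biconditional holds.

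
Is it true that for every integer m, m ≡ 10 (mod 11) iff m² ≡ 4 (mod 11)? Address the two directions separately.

Neither implication holds.

(⇒) This fails: take m = 10. Then 10 ≡ 10 (mod 11), but 10² = 100 ≡ 1 (mod 11), not 4.

(⇐) This fails: take m = 2. Then 2² = 4 ≡ 4 (mod 11), yet 2 ≡ 2 (mod 11), not 10.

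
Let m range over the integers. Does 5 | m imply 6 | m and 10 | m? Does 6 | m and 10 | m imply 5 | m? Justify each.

Only the reverse direction holds.

Converse. Suppose 6 ∣ m and 10 ∣ m. Any common multiple of 6 and 10 is a multiple of their lcm; here lcm(6, 10) = 6·10/gcd(6, 10) = 60/2 = 30, so 30 ∣ m. Since 5 ∣ 30, it follows that 5 ∣ m.

Forward direction. This fails: take m = 5. Certainly 5 ∣ 5, but 6 ∤ 5.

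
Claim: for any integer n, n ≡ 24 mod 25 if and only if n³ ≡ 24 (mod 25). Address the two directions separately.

(→) Suppose n ≡ 24 mod 25. Write n = 25j + 24. Then (25j + 24)³ = 15625j³ + 45000j² + 43200j + 13824 = 25(625j³ + 1800j² + 1728j + 552) + 24, so n³ ≡ 24 (mod 25).

(←) Conversely, suppose n³ ≡ 24 (mod 25). The only residue r in {0, …, 24} with r³ ≡ 24 (mod 25) is r = 24, so n ≡ 24 (mod 25).

Both directions hold; the statement is true.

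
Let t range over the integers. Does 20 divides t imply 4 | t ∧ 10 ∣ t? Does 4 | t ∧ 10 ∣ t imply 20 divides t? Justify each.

The biconditional holds.

[⇒] If 20 ∣ t, write t = 20q. Since 20 = 5·4, t = 4·(5q), so 4 ∣ t; and since 20 = 2·10, t = 10·(2q), so 10 ∣ t.

[⇐] Suppose 4 ∣ t and 10 ∣ t. Any common multiple of 4 and 10 is a multiple of their lcm; here lcm(4, 10) = 4·10/gcd(4, 10) = 40/2 = 20, so 20 ∣ t.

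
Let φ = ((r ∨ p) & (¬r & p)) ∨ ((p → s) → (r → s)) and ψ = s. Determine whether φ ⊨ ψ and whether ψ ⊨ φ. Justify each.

Forward direction. This fails. Under r = F, p = F, s = F, the left side is true but the right side is false.

Converse. Assume the antecedent. If r is true, the antecedent forces (r = T, p = F, s = T) or (r = T, p = T, s = T), and the consequent holds there. If r is false, the consequent reduces to true regardless of the other variables. Either way the consequent holds.

Only the reverse direction holds.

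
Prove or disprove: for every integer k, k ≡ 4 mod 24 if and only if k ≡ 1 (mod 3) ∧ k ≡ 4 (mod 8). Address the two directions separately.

[⇒] Suppose k ≡ 4 (mod 24); write k = 24j + 4. Since 3 ∣ 24, reducing mod 3 gives k ≡ 4 ≡ 1 (mod 3); since 8 ∣ 24, reducing mod 8 gives k ≡ 4 (mod 8).

[⇐] Conversely, if k ≡ 1 (mod 3) and k ≡ 4 (mod 8), then by the Chinese remainder theorem k ≡ 4 (mod 24). This is exactly k ≡ 4 (mod 24).

Both directions hold.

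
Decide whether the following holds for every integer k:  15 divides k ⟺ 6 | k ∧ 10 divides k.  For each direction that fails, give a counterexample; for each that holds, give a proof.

Not equivalent: only (⇐) holds.

(→) This fails: take k = 15. Certainly 15 ∣ 15, but 6 ∤ 15.

(←) Suppose 6 ∣ k and 10 ∣ k. Any common multiple of 6 and 10 is a multiple of their lcm; here lcm(6, 10) = 6·10/gcd(6, 10) = 60/2 = 30, so 30 ∣ k. Since 15 ∣ 30, it follows that 15 ∣ k.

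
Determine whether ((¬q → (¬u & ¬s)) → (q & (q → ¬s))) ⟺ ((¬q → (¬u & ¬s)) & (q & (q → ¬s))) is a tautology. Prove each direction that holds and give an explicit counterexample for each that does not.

Only the reverse direction holds.

[⇒] This fails. Under u = T, q = F, s = F, the left side is true but the right side is false.

[⇐] Assume the antecedent. If u is true, the antecedent forces (u = T, q = T, s = F), and the consequent holds there. If u is false, the antecedent forces (u = F, q = T, s = F), and the consequent holds there. Either way the consequent holds.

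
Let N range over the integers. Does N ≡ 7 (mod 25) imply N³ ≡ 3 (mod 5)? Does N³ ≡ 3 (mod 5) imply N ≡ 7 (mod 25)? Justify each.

(→) Suppose N ≡ 7 (mod 25). Then N³ ≡ 7³ = 343 (mod 25), and since 5 ∣ 25, also N³ ≡ 3 (mod 5).

(←) This fails: take N = 2. Then 2³ = 8 ≡ 3 (mod 5), yet 2 ≡ 2 (mod 25), not 7.

Only the forward implication holds.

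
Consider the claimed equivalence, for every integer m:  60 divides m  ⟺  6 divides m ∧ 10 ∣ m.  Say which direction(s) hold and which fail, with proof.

Only the forward implication holds.

(⟹) If 60 ∣ m, write m = 60q. Since 60 = 10·6, m = 6·(10q), so 6 ∣ m; and since 60 = 6·10, m = 10·(6q), so 10 ∣ m.

(⟸) This fails: take m = 30. Both 6 ∣ 30 and 10 ∣ 30, yet 30 is not a multiple of 60 (since 30 = 0·60 + 30), so 60 ∤ 30.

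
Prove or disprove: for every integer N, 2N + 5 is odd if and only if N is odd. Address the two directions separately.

(⇒) This fails: take N = 0. Then 2N + 5 = 5, which is odd, yet N = 0 is even, not odd.

(⇐) Suppose N is odd. Since 2 is even, 2N is even for every N, so 2N + 5 has the same parity as 5, which is odd. Hence 2N + 5 is odd.

Only the reverse direction holds.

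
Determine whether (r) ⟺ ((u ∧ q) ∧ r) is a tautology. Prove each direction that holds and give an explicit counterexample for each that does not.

(⇒) This fails. Under r = T, u = F, q = F, the left side is true but the right side is false.

(⇐) Assume the antecedent. If r is true, r reduces to true regardless of the other variables. If r is false, the antecedent cannot hold. Either way r holds.

Only the reverse direction holds.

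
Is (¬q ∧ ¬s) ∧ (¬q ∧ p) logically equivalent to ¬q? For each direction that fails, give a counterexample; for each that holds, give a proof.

[⇒] Assume the antecedent. If q is true, the antecedent cannot hold. If q is false, ¬q reduces to true regardless of the other variables. Either way ¬q holds.

[⇐] This fails. Under q = F, p = F, s = F, the left side is false but the right side is true.

The forward direction holds; the converse fails.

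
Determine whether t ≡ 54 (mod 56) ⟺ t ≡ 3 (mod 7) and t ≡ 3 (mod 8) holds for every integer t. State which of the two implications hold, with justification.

(→) This fails: t = 54 gives 54 ≡ 54 (mod 56) but 54 ≡ 5 (mod 7), so the conjunction on the right does not hold.

(←) This fails: t = 3 satisfies both congruences on the right (3 ≡ 3 mod 7 and 3 ≡ 3 mod 8) yet 3 ≡ 3 (mod 56), not 54.

Neither direction holds.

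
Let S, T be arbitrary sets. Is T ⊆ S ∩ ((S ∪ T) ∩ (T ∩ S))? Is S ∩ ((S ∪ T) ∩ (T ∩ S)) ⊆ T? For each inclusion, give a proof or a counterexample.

(⊆) fails; (⊇) holds.

Forward inclusion. This inclusion fails. Take S = ∅, T = {1}; then 1 ∈ T but 1 ∉ S ∩ ((S ∪ T) ∩ (T ∩ S)).

Reverse inclusion. Let x ∈ S ∩ ((S ∪ T) ∩ (T ∩ S)). Then x ∈ S ∩ T, from which x ∈ T.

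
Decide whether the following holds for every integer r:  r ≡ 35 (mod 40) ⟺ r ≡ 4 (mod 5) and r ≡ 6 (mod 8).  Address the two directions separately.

Neither direction holds.

(→) This fails: r = 35 gives 35 ≡ 35 (mod 40) but 35 ≡ 0 (mod 5), so the conjunction on the right does not hold.

(←) This fails: r = 14 satisfies both congruences on the right (14 ≡ 4 mod 5 and 14 ≡ 6 mod 8) yet 14 ≡ 14 (mod 40), not 35.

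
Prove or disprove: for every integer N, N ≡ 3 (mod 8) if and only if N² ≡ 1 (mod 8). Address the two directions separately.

(⟸) This fails: take N = 1. Then 1² = 1 ≡ 1 (mod 8), yet 1 ≡ 1 (mod 8), not 3.

(⟹) Suppose N ≡ 3 (mod 8). Write N = 8j + 3. Then (8j + 3)² = 64j² + 48j + 9 = 8(8j² + 6j + 1) + 1, so N² ≡ 1 (mod 8).

Not equivalent: only (⇒) holds.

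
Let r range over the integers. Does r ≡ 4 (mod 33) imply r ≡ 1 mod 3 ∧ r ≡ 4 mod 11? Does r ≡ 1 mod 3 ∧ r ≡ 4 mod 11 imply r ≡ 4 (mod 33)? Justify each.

(→) Suppose r ≡ 4 (mod 33); write r = 33j + 4. Since 3 ∣ 33, reducing mod 3 gives r ≡ 4 ≡ 1 (mod 3); since 11 ∣ 33, reducing mod 11 gives r ≡ 4 (mod 11).

(←) Conversely, if r ≡ 1 (mod 3) and r ≡ 4 (mod 11), then by the Chinese remainder theorem r ≡ 4 (mod 33). This is exactly r ≡ 4 (mod 33).

Equivalent; both directions hold.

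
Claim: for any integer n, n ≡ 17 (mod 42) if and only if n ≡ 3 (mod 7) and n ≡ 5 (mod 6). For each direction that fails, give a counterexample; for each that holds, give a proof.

Both directions hold.

[⇒] Suppose n ≡ 17 (mod 42); write n = 42j + 17. Since 7 ∣ 42, reducing mod 7 gives n ≡ 17 ≡ 3 (mod 7); since 6 ∣ 42, reducing mod 6 gives n ≡ 17 ≡ 5 (mod 6).

[⇐] Conversely, if n ≡ 3 (mod 7) and n ≡ 5 (mod 6), then by the Chinese remainder theorem n ≡ 17 (mod 42). This is exactly n ≡ 17 (mod 42).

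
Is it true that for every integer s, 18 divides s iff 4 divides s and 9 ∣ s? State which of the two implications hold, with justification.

(⇒) fails; (⇐) holds.

(⇒) This fails: take s = 18. Certainly 18 ∣ 18, but 4 ∤ 18.

(⇐) Suppose 4 ∣ s and 9 ∣ s. Any common multiple of 4 and 9 is a multiple of their lcm; here gcd(4, 9) = 1, so lcm(4, 9) = 4·9 = 36, so 36 ∣ s. Since 18 ∣ 36, it follows that 18 ∣ s.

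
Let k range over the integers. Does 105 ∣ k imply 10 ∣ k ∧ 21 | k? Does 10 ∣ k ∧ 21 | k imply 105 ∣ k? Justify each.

(←) Suppose 10 ∣ k and 21 ∣ k. Any common multiple of 10 and 21 is a multiple of their lcm; here gcd(10, 21) = 1, so lcm(10, 21) = 10·21 = 210, so 210 ∣ k. Since 105 ∣ 210, it follows that 105 ∣ k.

(→) This fails: take k = 105. Certainly 105 ∣ 105, but 10 ∤ 105.

Only the converse holds.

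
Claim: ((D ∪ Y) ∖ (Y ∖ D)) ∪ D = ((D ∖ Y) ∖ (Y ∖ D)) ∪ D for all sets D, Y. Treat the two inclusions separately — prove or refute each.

The two sets are equal.

(⊆) Let x ∈ ((D ∪ Y) ∖ (Y ∖ D)) ∪ D. Then either x ∈ D and x ∉ Y; or x ∈ D ∩ Y. In each case x ∈ ((D ∖ Y) ∖ (Y ∖ D)) ∪ D, so ((D ∪ Y) ∖ (Y ∖ D)) ∪ D ⊆ ((D ∖ Y) ∖ (Y ∖ D)) ∪ D.

(⊇) Let x ∈ ((D ∖ Y) ∖ (Y ∖ D)) ∪ D. Then either x ∈ D and x ∉ Y; or x ∈ D ∩ Y. In each case x ∈ ((D ∪ Y) ∖ (Y ∖ D)) ∪ D, so ((D ∖ Y) ∖ (Y ∖ D)) ∪ D ⊆ ((D ∪ Y) ∖ (Y ∖ D)) ∪ D.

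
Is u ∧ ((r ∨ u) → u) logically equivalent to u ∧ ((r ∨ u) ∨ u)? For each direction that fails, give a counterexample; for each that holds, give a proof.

Equivalent; both directions hold.

(⇒) Assume the antecedent. If u is true, u ∧ ((r ∨ u) ∨ u) reduces to true regardless of the other variables. If u is false, the antecedent cannot hold. Either way u ∧ ((r ∨ u) ∨ u) holds.

(⇐) Assume the antecedent. If u is true, u ∧ ((r ∨ u) → u) reduces to true regardless of the other variables. If u is false, the antecedent cannot hold. Either way u ∧ ((r ∨ u) → u) holds.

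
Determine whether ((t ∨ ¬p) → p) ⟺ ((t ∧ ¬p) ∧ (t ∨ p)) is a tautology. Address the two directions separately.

Forward direction. This fails. Under p = T, t = F, the left side is true but the right side is false.

Converse. This fails. Under p = F, t = T, the left side is false but the right side is true.

Neither direction holds.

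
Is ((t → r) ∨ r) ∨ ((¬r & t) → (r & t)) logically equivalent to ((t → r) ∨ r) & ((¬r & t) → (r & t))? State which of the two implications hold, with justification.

Both directions hold.

Forward direction. Assume the antecedent. If r is true, the consequent reduces to true regardless of the other variables. If r is false, the antecedent forces (r = F, t = F), and the consequent holds there. Either way the consequent holds.

Converse. Assume the antecedent. If r is true, the consequent reduces to true regardless of the other variables. If r is false, the antecedent forces (r = F, t = F), and the consequent holds there. Either way the consequent holds.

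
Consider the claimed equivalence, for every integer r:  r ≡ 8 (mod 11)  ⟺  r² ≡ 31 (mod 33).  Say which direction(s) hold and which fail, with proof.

Neither direction holds.

Forward direction. This fails: take r = 30. Then 30 ≡ 8 (mod 11), but 30² = 900 ≡ 9 (mod 33), not 31.

Converse. This fails: take r = 14. Then 14² = 196 ≡ 31 (mod 33), yet 14 ≡ 3 (mod 11), not 8.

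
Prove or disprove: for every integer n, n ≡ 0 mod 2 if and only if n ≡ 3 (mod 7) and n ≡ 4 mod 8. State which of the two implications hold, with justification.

Only the converse holds.

(⇐) If n ≡ 3 (mod 7) and n ≡ 4 (mod 8), then by the Chinese remainder theorem n ≡ 52 (mod 56). Since 52 ≡ 0 (mod 2) and 2 ∣ 56, we get n ≡ 0 (mod 2).

(⇒) This fails: n = 0 gives 0 ≡ 0 (mod 2) but 0 ≡ 0 (mod 7), so the conjunction on the right does not hold.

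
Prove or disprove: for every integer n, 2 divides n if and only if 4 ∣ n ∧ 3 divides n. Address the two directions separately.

(⟹) This fails: take n = 2. Certainly 2 ∣ 2, but 4 ∤ 2.

(⟸) Suppose 4 ∣ n and 3 ∣ n. Any common multiple of 4 and 3 is a multiple of their lcm; here gcd(4, 3) = 1, so lcm(4, 3) = 4·3 = 12, so 12 ∣ n. Since 2 ∣ 12, it follows that 2 ∣ n.

The forward direction fails; the converse holds.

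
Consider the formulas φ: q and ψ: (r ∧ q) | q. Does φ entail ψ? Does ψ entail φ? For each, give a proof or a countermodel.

(⟹) Assume the antecedent. If q is true, (r ∧ q) | q reduces to true regardless of the other variables. If q is false, the antecedent cannot hold. Either way (r ∧ q) | q holds.

(⟸) Assume the antecedent. If q is true, q reduces to true regardless of the other variables. If q is false, the antecedent cannot hold. Either way q holds.

Equivalent; both directions hold.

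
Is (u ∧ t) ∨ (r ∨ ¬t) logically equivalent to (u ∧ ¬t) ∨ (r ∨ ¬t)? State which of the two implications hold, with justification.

[⇒] This fails. Under t = T, u = T, r = F, the left side is true but the right side is false.

[⇐] Assume the antecedent. If t is true, the antecedent forces (t = T, u = F, r = T) or (t = T, u = T, r = T), and (u ∧ t) ∨ (r ∨ ¬t) holds there. If t is false, (u ∧ t) ∨ (r ∨ ¬t) reduces to true regardless of the other variables. Either way (u ∧ t) ∨ (r ∨ ¬t) holds.

Not equivalent: only (⇐) holds.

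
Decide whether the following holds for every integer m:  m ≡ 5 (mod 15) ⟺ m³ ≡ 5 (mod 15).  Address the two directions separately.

Both directions hold; the statement is true.

(→) Suppose m ≡ 5 (mod 15). Write m = 15j + 5. Then (15j + 5)³ = 3375j³ + 3375j² + 1125j + 125 = 15(225j³ + 225j² + 75j + 8) + 5, so m³ ≡ 5 (mod 15).

(←) Conversely, suppose m³ ≡ 5 (mod 15). The only residue r in {0, …, 14} with r³ ≡ 5 (mod 15) is r = 5, so m ≡ 5 (mod 15).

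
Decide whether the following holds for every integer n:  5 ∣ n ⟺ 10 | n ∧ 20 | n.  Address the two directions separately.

(⇒) This fails: take n = 5. Certainly 5 ∣ 5, but 10 ∤ 5.

(⇐) Suppose 10 ∣ n and 20 ∣ n. Any common multiple of 10 and 20 is a multiple of their lcm; here lcm(10, 20) = 10·20/gcd(10, 20) = 200/10 = 20, so 20 ∣ n. Since 5 ∣ 20, it follows that 5 ∣ n.

The forward direction fails; the converse holds.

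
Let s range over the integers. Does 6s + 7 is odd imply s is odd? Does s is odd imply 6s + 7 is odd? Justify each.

Converse. Suppose s is odd. Since 6 is even, 6s is even for every s, so 6s + 7 has the same parity as 7, which is odd. Hence 6s + 7 is odd.

Forward direction. This fails: take s = 6. Then 6s + 7 = 43, which is odd, yet s = 6 is even, not odd.

(⇒) fails; (⇐) holds.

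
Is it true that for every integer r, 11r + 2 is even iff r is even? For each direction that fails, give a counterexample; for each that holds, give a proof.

Equivalent; both directions hold.

(⇒) Suppose 11r + 2 is even. Since 11 is odd, 11r and r have the same parity, so 11r + 2 ≡ r + 2 (mod 2). As 2 is even, 11r + 2 is even exactly when r is even. Thus r is even.

(⇐) Conversely, suppose r is even; write r = 2j. Then 11r + 2 = 11·(2j) + 2 = 2·11j + 2, which is even.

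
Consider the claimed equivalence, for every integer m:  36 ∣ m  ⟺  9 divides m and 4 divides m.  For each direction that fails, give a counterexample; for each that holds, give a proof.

The biconditional holds.

[⇐] Suppose 9 ∣ m and 4 ∣ m. Any common multiple of 9 and 4 is a multiple of their lcm; here gcd(9, 4) = 1, so lcm(9, 4) = 9·4 = 36, so 36 ∣ m.

[⇒] If 36 ∣ m, write m = 36q. Since 36 = 4·9, m = 9·(4q), so 9 ∣ m; and since 36 = 9·4, m = 4·(9q), so 4 ∣ m.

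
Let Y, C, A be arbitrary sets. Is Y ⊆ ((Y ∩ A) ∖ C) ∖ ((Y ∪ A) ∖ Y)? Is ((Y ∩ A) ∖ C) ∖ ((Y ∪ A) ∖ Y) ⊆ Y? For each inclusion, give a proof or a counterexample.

(⊇) Let x ∈ ((Y ∩ A) ∖ C) ∖ ((Y ∪ A) ∖ Y). Then x ∈ Y ∩ A and x ∉ C, from which x ∈ Y.

(⊆) This inclusion fails. Take Y = {1}, C = ∅, A = ∅; then 1 ∈ Y but 1 ∉ ((Y ∩ A) ∖ C) ∖ ((Y ∪ A) ∖ Y).

(⊆) fails; (⊇) holds.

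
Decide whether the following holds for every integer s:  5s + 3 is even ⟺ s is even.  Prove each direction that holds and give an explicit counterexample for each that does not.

Neither direction holds.

[⇒] This fails: s = 5 gives 5s + 3 = 28, which is even, but 5 is odd, not even.

[⇐] This also fails: s = 0 is even, but 5s + 3 = 3 is odd, not even.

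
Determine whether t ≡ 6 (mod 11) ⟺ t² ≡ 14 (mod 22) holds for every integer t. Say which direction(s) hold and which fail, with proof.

Both directions fail.

(⟹) This fails: take t = 17. Then 17 ≡ 6 (mod 11), but 17² = 289 ≡ 3 (mod 22), not 14.

(⟸) This fails: take t = 16. Then 16² = 256 ≡ 14 (mod 22), yet 16 ≡ 5 (mod 11), not 6.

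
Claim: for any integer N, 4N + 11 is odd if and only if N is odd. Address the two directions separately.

Only the converse holds.

(⟹) This fails: take N = 0. Then 4N + 11 = 11, which is odd, yet N = 0 is even, not odd.

(⟸) Suppose N is odd. Since 4 is even, 4N is even for every N, so 4N + 11 has the same parity as 11, which is odd. Hence 4N + 11 is odd.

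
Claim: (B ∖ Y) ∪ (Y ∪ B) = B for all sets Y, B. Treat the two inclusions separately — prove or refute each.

Reverse inclusion. Let x ∈ B. Then either x ∈ B and x ∉ Y; or x ∈ Y ∩ B. In each case x ∈ (B ∖ Y) ∪ (Y ∪ B), so B ⊆ (B ∖ Y) ∪ (Y ∪ B).

Forward inclusion. This inclusion fails. Take Y = {1}, B = ∅; then 1 ∈ (B ∖ Y) ∪ (Y ∪ B) but 1 ∉ B.

(⊆) fails; (⊇) holds.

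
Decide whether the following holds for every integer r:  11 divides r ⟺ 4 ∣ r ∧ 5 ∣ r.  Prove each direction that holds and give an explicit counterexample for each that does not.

[⇒] This fails: take r = 11. Certainly 11 ∣ 11, but 4 ∤ 11.

[⇐] This fails: take r = 20. Both 4 ∣ 20 and 5 ∣ 20, yet 20 is not a multiple of 11 (since 20 = 1·11 + 9), so 11 ∤ 20.

Both directions fail.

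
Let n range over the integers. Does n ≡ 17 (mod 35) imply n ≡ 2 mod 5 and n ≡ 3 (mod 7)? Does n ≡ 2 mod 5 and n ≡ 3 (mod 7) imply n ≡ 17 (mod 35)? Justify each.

Both directions hold.

Converse. If n ≡ 2 (mod 5) and n ≡ 3 (mod 7), then by the Chinese remainder theorem n ≡ 17 (mod 35). This is exactly n ≡ 17 (mod 35).

Forward direction. Suppose n ≡ 17 (mod 35); write n = 35j + 17. Since 5 ∣ 35, reducing mod 5 gives n ≡ 17 ≡ 2 (mod 5); since 7 ∣ 35, reducing mod 7 gives n ≡ 17 ≡ 3 (mod 7).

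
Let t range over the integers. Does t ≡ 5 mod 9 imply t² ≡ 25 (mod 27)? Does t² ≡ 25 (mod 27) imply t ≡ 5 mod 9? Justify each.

Neither implication holds.

(⇒) This fails: take t = 14. Then 14 ≡ 5 (mod 9), but 14² = 196 ≡ 7 (mod 27), not 25.

(⇐) This fails: take t = 22. Then 22² = 484 ≡ 25 (mod 27), yet 22 ≡ 4 (mod 9), not 5.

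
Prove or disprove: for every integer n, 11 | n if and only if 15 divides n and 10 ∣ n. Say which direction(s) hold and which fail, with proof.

(→) This fails: take n = 11. Certainly 11 ∣ 11, but 15 ∤ 11.

(←) This fails: take n = 30. Both 15 ∣ 30 and 10 ∣ 30, yet 30 is not a multiple of 11 (since 30 = 2·11 + 8), so 11 ∤ 30.

Both directions fail.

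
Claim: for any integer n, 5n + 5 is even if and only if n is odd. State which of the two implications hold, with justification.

Both directions hold.

(⟸) Suppose n is odd; write n = 2j + 1. Then 5n + 5 = 5·(2j + 1) + 5 = 2·5j + 10, which is even.

(⟹) Suppose 5n + 5 is even. Since 5 is odd, 5n and n have the same parity, so 5n + 5 ≡ n + 5 (mod 2). As 5 is odd, 5n + 5 is even exactly when n is odd. Thus n is odd.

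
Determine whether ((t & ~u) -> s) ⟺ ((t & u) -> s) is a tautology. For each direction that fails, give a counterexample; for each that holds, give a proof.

[⇒] This fails. Under u = T, s = F, t = T, the left side is true but the right side is false.

[⇐] This fails. Under u = F, s = F, t = T, the left side is false but the right side is true.

Neither implication holds.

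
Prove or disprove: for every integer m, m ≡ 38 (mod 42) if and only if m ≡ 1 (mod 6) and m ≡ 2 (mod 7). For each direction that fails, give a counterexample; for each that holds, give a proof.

Both directions fail.

[⇒] This fails: m = 38 gives 38 ≡ 38 (mod 42) but 38 ≡ 2 (mod 6), so the conjunction on the right does not hold.

[⇐] This fails: m = 37 satisfies both congruences on the right (37 ≡ 1 mod 6 and 37 ≡ 2 mod 7) yet 37 ≡ 37 (mod 42), not 38.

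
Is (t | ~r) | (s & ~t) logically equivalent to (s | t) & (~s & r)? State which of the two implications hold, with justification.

The forward direction fails; the converse holds.

(←) Assume the antecedent. If t is true, (t | ~r) | (s & ~t) reduces to true regardless of the other variables. If t is false, the antecedent cannot hold. Either way (t | ~r) | (s & ~t) holds.

(→) This fails. Under t = F, s = F, r = F, the left side is true but the right side is false.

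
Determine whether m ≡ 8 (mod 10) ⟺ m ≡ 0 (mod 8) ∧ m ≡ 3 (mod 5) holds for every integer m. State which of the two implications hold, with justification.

(⟹) This fails: m = 18 gives 18 ≡ 8 (mod 10) but 18 ≡ 2 (mod 8), so the conjunction on the right does not hold.

(⟸) Conversely, if m ≡ 0 (mod 8) and m ≡ 3 (mod 5), then by the Chinese remainder theorem m ≡ 8 (mod 40). Since 8 ≡ 8 (mod 10) and 10 ∣ 40, we get m ≡ 8 (mod 10).

(⇒) fails; (⇐) holds.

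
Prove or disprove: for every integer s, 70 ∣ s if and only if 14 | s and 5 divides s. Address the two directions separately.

Forward direction. If 70 ∣ s, write s = 70q. Since 70 = 5·14, s = 14·(5q), so 14 ∣ s; and since 70 = 14·5, s = 5·(14q), so 5 ∣ s.

Converse. Suppose 14 ∣ s and 5 ∣ s. Any common multiple of 14 and 5 is a multiple of their lcm; here gcd(14, 5) = 1, so lcm(14, 5) = 14·5 = 70, so 70 ∣ s.

Both implications hold.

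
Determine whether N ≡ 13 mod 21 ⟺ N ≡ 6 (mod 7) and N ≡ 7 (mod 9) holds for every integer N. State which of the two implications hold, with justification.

(⇒) fails; (⇐) holds.

(⇐) If N ≡ 6 (mod 7) and N ≡ 7 (mod 9), then by the Chinese remainder theorem N ≡ 34 (mod 63). Since 34 ≡ 13 (mod 21) and 21 ∣ 63, we get N ≡ 13 (mod 21).

(⇒) This fails: N = 13 gives 13 ≡ 13 (mod 21) but 13 ≡ 4 (mod 9), so the conjunction on the right does not hold.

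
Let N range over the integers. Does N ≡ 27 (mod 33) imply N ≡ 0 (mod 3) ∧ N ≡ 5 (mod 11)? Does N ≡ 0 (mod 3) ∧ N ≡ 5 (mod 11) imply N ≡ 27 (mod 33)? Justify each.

Equivalent; both directions hold.

[⇒] Suppose N ≡ 27 (mod 33); write N = 33j + 27. Since 3 ∣ 33, reducing mod 3 gives N ≡ 27 ≡ 0 (mod 3); since 11 ∣ 33, reducing mod 11 gives N ≡ 27 ≡ 5 (mod 11).

[⇐] Conversely, if N ≡ 0 (mod 3) and N ≡ 5 (mod 11), then by the Chinese remainder theorem N ≡ 27 (mod 33). This is exactly N ≡ 27 (mod 33).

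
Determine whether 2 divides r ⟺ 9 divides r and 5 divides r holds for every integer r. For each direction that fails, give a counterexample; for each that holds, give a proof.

(⇒) This fails: take r = 2. Certainly 2 ∣ 2, but 9 ∤ 2.

(⇐) This fails: take r = 45. Both 9 ∣ 45 and 5 ∣ 45, yet 45 is not a multiple of 2 (since 45 = 22·2 + 1), so 2 ∤ 45.

Both directions fail.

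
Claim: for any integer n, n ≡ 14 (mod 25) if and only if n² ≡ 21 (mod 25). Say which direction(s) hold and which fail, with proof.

Forward direction. Suppose n ≡ 14 (mod 25). Write n = 25j + 14. Then (25j + 14)² = 625j² + 700j + 196 = 25(25j² + 28j + 7) + 21, so n² ≡ 21 (mod 25).

Converse. This fails: take n = 11. Then 11² = 121 ≡ 21 (mod 25), yet 11 ≡ 11 (mod 25), not 14.

The forward direction holds; the converse fails.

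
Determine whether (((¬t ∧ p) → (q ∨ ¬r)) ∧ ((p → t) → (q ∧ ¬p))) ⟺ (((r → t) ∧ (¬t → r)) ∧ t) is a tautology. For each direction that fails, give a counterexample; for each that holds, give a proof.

Both directions fail.

(⟹) This fails. Under t = F, p = T, q = F, r = F, the left side is true but the right side is false.

(⟸) This fails. Under t = T, p = F, q = F, r = F, the left side is false but the right side is true.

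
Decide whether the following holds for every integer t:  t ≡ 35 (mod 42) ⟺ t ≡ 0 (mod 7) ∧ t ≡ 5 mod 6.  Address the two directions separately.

Forward direction. Suppose t ≡ 35 (mod 42); write t = 42j + 35. Since 7 ∣ 42, reducing mod 7 gives t ≡ 35 ≡ 0 (mod 7); since 6 ∣ 42, reducing mod 6 gives t ≡ 35 ≡ 5 (mod 6).

Converse. If t ≡ 0 (mod 7) and t ≡ 5 (mod 6), then by the Chinese remainder theorem t ≡ 35 (mod 42). This is exactly t ≡ 35 (mod 42).

Both directions hold.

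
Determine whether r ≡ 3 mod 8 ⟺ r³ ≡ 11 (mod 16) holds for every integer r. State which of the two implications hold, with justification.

(⇒) This fails: take r = 11. Then 11 ≡ 3 (mod 8), but 11³ = 1331 ≡ 3 (mod 16), not 11.

(⇐) Conversely, the residues r modulo 16 with r³ ≡ 11 (mod 16) are exactly {3}, and each is ≡ 3 (mod 8).

Not equivalent: only (⇐) holds.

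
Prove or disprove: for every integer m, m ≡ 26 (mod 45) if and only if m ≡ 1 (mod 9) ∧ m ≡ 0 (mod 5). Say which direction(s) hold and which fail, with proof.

(⇒) This fails: m = 26 gives 26 ≡ 26 (mod 45) but 26 ≡ 8 (mod 9), so the conjunction on the right does not hold.

(⇐) This fails: m = 10 satisfies both congruences on the right (10 ≡ 1 mod 9 and 10 ≡ 0 mod 5) yet 10 ≡ 10 (mod 45), not 26.

(⇒) fails and (⇐) fails.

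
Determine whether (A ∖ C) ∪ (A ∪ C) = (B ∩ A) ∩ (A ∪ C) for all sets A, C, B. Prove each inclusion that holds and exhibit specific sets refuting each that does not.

Only the reverse inclusion holds.

(⟸) Let x ∈ (B ∩ A) ∩ (A ∪ C). Then either x ∈ A ∩ B and x ∉ C; or x ∈ A ∩ C ∩ B. In each case x ∈ (A ∖ C) ∪ (A ∪ C), so (B ∩ A) ∩ (A ∪ C) ⊆ (A ∖ C) ∪ (A ∪ C).

(⟹) This inclusion fails. Take A = {1}, C = ∅, B = ∅; then 1 ∈ (A ∖ C) ∪ (A ∪ C) but 1 ∉ (B ∩ A) ∩ (A ∪ C).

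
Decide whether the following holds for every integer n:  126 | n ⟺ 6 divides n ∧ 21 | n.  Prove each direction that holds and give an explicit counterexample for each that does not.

Only the forward direction holds.

(→) If 126 ∣ n, write n = 126q. Since 126 = 21·6, n = 6·(21q), so 6 ∣ n; and since 126 = 6·21, n = 21·(6q), so 21 ∣ n.

(←) This fails: take n = 42. Both 6 ∣ 42 and 21 ∣ 42, yet 42 is not a multiple of 126 (since 42 = 0·126 + 42), so 126 ∤ 42.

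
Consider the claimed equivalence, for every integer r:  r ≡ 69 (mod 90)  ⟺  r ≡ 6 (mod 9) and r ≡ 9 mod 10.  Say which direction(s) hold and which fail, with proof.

Forward direction. Suppose r ≡ 69 (mod 90); write r = 90j + 69. Since 9 ∣ 90, reducing mod 9 gives r ≡ 69 ≡ 6 (mod 9); since 10 ∣ 90, reducing mod 10 gives r ≡ 69 ≡ 9 (mod 10).

Converse. If r ≡ 6 (mod 9) and r ≡ 9 (mod 10), then by the Chinese remainder theorem r ≡ 69 (mod 90). This is exactly r ≡ 69 (mod 90).

The biconditional holds.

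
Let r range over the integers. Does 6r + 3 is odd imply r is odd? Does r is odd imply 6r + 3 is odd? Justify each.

Forward direction. This fails: take r = 2. Then 6r + 3 = 15, which is odd, yet r = 2 is even, not odd.

Converse. Suppose r is odd. Since 6 is even, 6r is even for every r, so 6r + 3 has the same parity as 3, which is odd. Hence 6r + 3 is odd.

Only the converse holds.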